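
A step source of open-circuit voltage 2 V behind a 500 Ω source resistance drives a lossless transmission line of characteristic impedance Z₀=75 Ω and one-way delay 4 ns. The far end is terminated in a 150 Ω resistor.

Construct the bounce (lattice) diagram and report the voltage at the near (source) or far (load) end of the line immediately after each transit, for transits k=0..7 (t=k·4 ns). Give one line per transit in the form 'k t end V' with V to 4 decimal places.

0 0 source 0.2609
1 4 load 0.3478
2 8 source 0.4121
3 12 load 0.4335
4 16 source 0.4494
5 20 load 0.4546
6 24 source 0.4585
7 28 load 0.4598

Γ_L=0.333333, Γ_S=0.739130; launch V₁=2·75/575=0.260870
k=0 src: V=0.2609
k=1 load: inc=0.260870, refl=0.260870·0.333333=0.0870; V=0.000000+0.260870+0.086957=0.3478
k=2 src: inc=0.086957, refl=0.086957·0.739130=0.0643; V=0.260870+0.086957+0.064272=0.4121
k=3 load: inc=0.064272, refl=0.064272·0.333333=0.0214; V=0.347826+0.064272+0.021424=0.4335
k=4 src: inc=0.021424, refl=0.021424·0.739130=0.0158; V=0.412098+0.021424+0.015835=0.4494
k=5 load: inc=0.015835, refl=0.015835·0.333333=0.0053; V=0.433522+0.015835+0.005278=0.4546
k=6 src: inc=0.005278, refl=0.005278·0.739130=0.0039; V=0.449358+0.005278+0.003901=0.4585
k=7 load: inc=0.003901, refl=0.003901·0.333333=0.0013; V=0.454636+0.003901+0.001300=0.4598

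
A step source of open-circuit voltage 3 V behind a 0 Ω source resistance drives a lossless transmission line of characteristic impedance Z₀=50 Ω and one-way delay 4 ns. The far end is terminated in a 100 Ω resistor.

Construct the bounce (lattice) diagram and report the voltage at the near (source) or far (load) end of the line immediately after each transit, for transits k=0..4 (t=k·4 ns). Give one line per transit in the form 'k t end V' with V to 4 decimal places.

0 0 source 3.0000
1 4 load 4.0000
2 8 source 3.0000
3 12 load 2.6667
4 16 source 3.0000

Γ_L=0.333333, Γ_S=-1.000000; launch V₁=3·50/50=3.000000
k=0 src: V=3.0000
k=1 load: inc=3.000000, refl=3.000000·0.333333=1.0000; V=0.000000+3.000000+1.000000=4.0000
k=2 src: inc=1.000000, refl=1.000000·-1.000000=-1.0000; V=3.000000+1.000000+-1.000000=3.0000
k=3 load: inc=-1.000000, refl=-1.000000·0.333333=-0.3333; V=4.000000+-1.000000+-0.333333=2.6667
k=4 src: inc=-0.333333, refl=-0.333333·-1.000000=0.3333; V=3.000000+-0.333333+0.333333=3.0000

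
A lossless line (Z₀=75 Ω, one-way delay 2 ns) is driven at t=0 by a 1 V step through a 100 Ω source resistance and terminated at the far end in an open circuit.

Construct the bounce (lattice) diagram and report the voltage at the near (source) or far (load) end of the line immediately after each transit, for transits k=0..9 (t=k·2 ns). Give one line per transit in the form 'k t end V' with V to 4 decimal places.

Γ_L=1.000000, Γ_S=0.142857; launch V₁=1·75/175=0.428571
k=0 src: V=0.4286
k=1 load: inc=0.428571, refl=0.428571·1.000000=0.4286; V=0.000000+0.428571+0.428571=0.8571
k=2 src: inc=0.428571, refl=0.428571·0.142857=0.0612; V=0.428571+0.428571+0.061224=0.9184
k=3 load: inc=0.061224, refl=0.061224·1.000000=0.0612; V=0.857143+0.061224+0.061224=0.9796
k=4 src: inc=0.061224, refl=0.061224·0.142857=0.0087; V=0.918367+0.061224+0.008746=0.9883
k=5 load: inc=0.008746, refl=0.008746·1.000000=0.0087; V=0.979592+0.008746+0.008746=0.9971
k=6 src: inc=0.008746, refl=0.008746·0.142857=0.0012; V=0.988338+0.008746+0.001249=0.9983
k=7 load: inc=0.001249, refl=0.001249·1.000000=0.0012; V=0.997085+0.001249+0.001249=0.9996
k=8 src: inc=0.001249, refl=0.001249·0.142857=0.0002; V=0.998334+0.001249+0.000178=0.9998
k=9 load: inc=0.000178, refl=0.000178·1.000000=0.0002; V=0.999584+0.000178+0.000178=0.9999

0 0 source 0.4286
1 2 load 0.8571
2 4 source 0.9184
3 6 load 0.9796
4 8 source 0.9883
5 10 load 0.9971
6 12 source 0.9983
7 14 load 0.9996
8 16 source 0.9998
9 18 load 0.9999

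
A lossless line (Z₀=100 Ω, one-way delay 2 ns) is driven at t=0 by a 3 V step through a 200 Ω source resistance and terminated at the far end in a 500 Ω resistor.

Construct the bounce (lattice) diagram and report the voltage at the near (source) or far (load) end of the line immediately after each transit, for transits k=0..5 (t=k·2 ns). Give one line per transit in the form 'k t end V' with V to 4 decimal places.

0 0 source 1.0000
1 2 load 1.6667
2 4 source 1.8889
3 6 load 2.0370
4 8 source 2.0864
5 10 load 2.1193

Γ_L=0.666667, Γ_S=0.333333; launch V₁=3·100/300=1.000000
k=0 src: V=1.0000
k=1 load: inc=1.000000, refl=1.000000·0.666667=0.6667; V=0.000000+1.000000+0.666667=1.6667
k=2 src: inc=0.666667, refl=0.666667·0.333333=0.2222; V=1.000000+0.666667+0.222222=1.8889
k=3 load: inc=0.222222, refl=0.222222·0.666667=0.1481; V=1.666667+0.222222+0.148148=2.0370
k=4 src: inc=0.148148, refl=0.148148·0.333333=0.0494; V=1.888889+0.148148+0.049383=2.0864
k=5 load: inc=0.049383, refl=0.049383·0.666667=0.0329; V=2.037037+0.049383+0.032922=2.1193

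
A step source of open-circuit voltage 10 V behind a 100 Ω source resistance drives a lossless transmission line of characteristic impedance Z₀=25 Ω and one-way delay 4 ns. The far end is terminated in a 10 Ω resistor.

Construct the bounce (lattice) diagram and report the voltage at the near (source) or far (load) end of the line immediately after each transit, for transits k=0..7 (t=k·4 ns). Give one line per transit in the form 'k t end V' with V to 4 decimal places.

Γ_L=-0.428571, Γ_S=0.600000; launch V₁=10·25/125=2.000000
k=0 src: V=2.0000
k=1 load: inc=2.000000, refl=2.000000·-0.428571=-0.8571; V=0.000000+2.000000+-0.857143=1.1429
k=2 src: inc=-0.857143, refl=-0.857143·0.600000=-0.5143; V=2.000000+-0.857143+-0.514286=0.6286
k=3 load: inc=-0.514286, refl=-0.514286·-0.428571=0.2204; V=1.142857+-0.514286+0.220408=0.8490
k=4 src: inc=0.220408, refl=0.220408·0.600000=0.1322; V=0.628571+0.220408+0.132245=0.9812
k=5 load: inc=0.132245, refl=0.132245·-0.428571=-0.0567; V=0.848980+0.132245+-0.056676=0.9245
k=6 src: inc=-0.056676, refl=-0.056676·0.600000=-0.0340; V=0.981224+-0.056676+-0.034006=0.8905
k=7 load: inc=-0.034006, refl=-0.034006·-0.428571=0.0146; V=0.924548+-0.034006+0.014574=0.9051

0 0 source 2.0000
1 4 load 1.1429
2 8 source 0.6286
3 12 load 0.8490
4 16 source 0.9812
5 20 load 0.9245
6 24 source 0.8905
7 28 load 0.9051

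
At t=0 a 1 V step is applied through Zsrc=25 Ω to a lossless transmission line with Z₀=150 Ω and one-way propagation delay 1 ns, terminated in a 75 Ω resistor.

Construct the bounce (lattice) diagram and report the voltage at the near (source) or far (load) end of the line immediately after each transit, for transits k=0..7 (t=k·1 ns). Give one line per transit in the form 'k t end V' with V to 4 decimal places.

0 0 source 0.8571
1 1 load 0.5714
2 2 source 0.7755
3 3 load 0.7075
4 4 source 0.7561
5 5 load 0.7399
6 6 source 0.7514
7 7 load 0.7476

Γ_L=-0.333333, Γ_S=-0.714286; launch V₁=1·150/175=0.857143
k=0 src: V=0.8571
k=1 load: inc=0.857143, refl=0.857143·-0.333333=-0.2857; V=0.000000+0.857143+-0.285714=0.5714
k=2 src: inc=-0.285714, refl=-0.285714·-0.714286=0.2041; V=0.857143+-0.285714+0.204082=0.7755
k=3 load: inc=0.204082, refl=0.204082·-0.333333=-0.0680; V=0.571429+0.204082+-0.068027=0.7075
k=4 src: inc=-0.068027, refl=-0.068027·-0.714286=0.0486; V=0.775510+-0.068027+0.048591=0.7561
k=5 load: inc=0.048591, refl=0.048591·-0.333333=-0.0162; V=0.707483+0.048591+-0.016197=0.7399
k=6 src: inc=-0.016197, refl=-0.016197·-0.714286=0.0116; V=0.756074+-0.016197+0.011569=0.7514
k=7 load: inc=0.011569, refl=0.011569·-0.333333=-0.0039; V=0.739877+0.011569+-0.003856=0.7476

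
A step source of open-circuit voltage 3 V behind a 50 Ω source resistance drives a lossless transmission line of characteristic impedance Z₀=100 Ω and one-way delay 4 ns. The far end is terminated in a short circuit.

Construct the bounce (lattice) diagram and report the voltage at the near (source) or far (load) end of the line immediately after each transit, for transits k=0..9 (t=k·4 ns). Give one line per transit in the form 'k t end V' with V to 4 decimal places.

Γ_L=-1.000000, Γ_S=-0.333333; launch V₁=3·100/150=2.000000
k=0 src: V=2.0000
k=1 load: inc=2.000000, refl=2.000000·-1.000000=-2.0000; V=0.000000+2.000000+-2.000000=0.0000
k=2 src: inc=-2.000000, refl=-2.000000·-0.333333=0.6667; V=2.000000+-2.000000+0.666667=0.6667
k=3 load: inc=0.666667, refl=0.666667·-1.000000=-0.6667; V=0.000000+0.666667+-0.666667=0.0000
k=4 src: inc=-0.666667, refl=-0.666667·-0.333333=0.2222; V=0.666667+-0.666667+0.222222=0.2222
k=5 load: inc=0.222222, refl=0.222222·-1.000000=-0.2222; V=0.000000+0.222222+-0.222222=0.0000
k=6 src: inc=-0.222222, refl=-0.222222·-0.333333=0.0741; V=0.222222+-0.222222+0.074074=0.0741
k=7 load: inc=0.074074, refl=0.074074·-1.000000=-0.0741; V=0.000000+0.074074+-0.074074=0.0000
k=8 src: inc=-0.074074, refl=-0.074074·-0.333333=0.0247; V=0.074074+-0.074074+0.024691=0.0247
k=9 load: inc=0.024691, refl=0.024691·-1.000000=-0.0247; V=0.000000+0.024691+-0.024691=0.0000

0 0 source 2.0000
1 4 load 0.0000
2 8 source 0.6667
3 12 load 0.0000
4 16 source 0.2222
5 20 load 0.0000
6 24 source 0.0741
7 28 load 0.0000
8 32 source 0.0247
9 36 load 0.0000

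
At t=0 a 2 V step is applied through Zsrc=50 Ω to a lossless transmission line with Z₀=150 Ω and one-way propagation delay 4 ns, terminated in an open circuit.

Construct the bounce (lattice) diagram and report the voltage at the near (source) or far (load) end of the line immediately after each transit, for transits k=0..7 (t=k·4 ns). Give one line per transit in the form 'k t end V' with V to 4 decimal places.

0 0 source 1.5000
1 4 load 3.0000
2 8 source 2.2500
3 12 load 1.5000
4 16 source 1.8750
5 20 load 2.2500
6 24 source 2.0625
7 28 load 1.8750

Γ_L=1.000000, Γ_S=-0.500000; launch V₁=2·150/200=1.500000
k=0 src: V=1.5000
k=1 load: inc=1.500000, refl=1.500000·1.000000=1.5000; V=0.000000+1.500000+1.500000=3.0000
k=2 src: inc=1.500000, refl=1.500000·-0.500000=-0.7500; V=1.500000+1.500000+-0.750000=2.2500
k=3 load: inc=-0.750000, refl=-0.750000·1.000000=-0.7500; V=3.000000+-0.750000+-0.750000=1.5000
k=4 src: inc=-0.750000, refl=-0.750000·-0.500000=0.3750; V=2.250000+-0.750000+0.375000=1.8750
k=5 load: inc=0.375000, refl=0.375000·1.000000=0.3750; V=1.500000+0.375000+0.375000=2.2500
k=6 src: inc=0.375000, refl=0.375000·-0.500000=-0.1875; V=1.875000+0.375000+-0.187500=2.0625
k=7 load: inc=-0.187500, refl=-0.187500·1.000000=-0.1875; V=2.250000+-0.187500+-0.187500=1.8750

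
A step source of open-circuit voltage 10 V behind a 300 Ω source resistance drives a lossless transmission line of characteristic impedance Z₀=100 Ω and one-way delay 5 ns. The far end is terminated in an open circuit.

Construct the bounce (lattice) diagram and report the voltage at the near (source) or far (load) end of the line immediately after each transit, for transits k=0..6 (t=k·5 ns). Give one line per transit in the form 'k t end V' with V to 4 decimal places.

Γ_L=1.000000, Γ_S=0.500000; launch V₁=10·100/400=2.500000
k=0 src: V=2.5000
k=1 load: inc=2.500000, refl=2.500000·1.000000=2.5000; V=0.000000+2.500000+2.500000=5.0000
k=2 src: inc=2.500000, refl=2.500000·0.500000=1.2500; V=2.500000+2.500000+1.250000=6.2500
k=3 load: inc=1.250000, refl=1.250000·1.000000=1.2500; V=5.000000+1.250000+1.250000=7.5000
k=4 src: inc=1.250000, refl=1.250000·0.500000=0.6250; V=6.250000+1.250000+0.625000=8.1250
k=5 load: inc=0.625000, refl=0.625000·1.000000=0.6250; V=7.500000+0.625000+0.625000=8.7500
k=6 src: inc=0.625000, refl=0.625000·0.500000=0.3125; V=8.125000+0.625000+0.312500=9.0625

0 0 source 2.5000
1 5 load 5.0000
2 10 source 6.2500
3 15 load 7.5000
4 20 source 8.1250
5 25 load 8.7500
6 30 source 9.0625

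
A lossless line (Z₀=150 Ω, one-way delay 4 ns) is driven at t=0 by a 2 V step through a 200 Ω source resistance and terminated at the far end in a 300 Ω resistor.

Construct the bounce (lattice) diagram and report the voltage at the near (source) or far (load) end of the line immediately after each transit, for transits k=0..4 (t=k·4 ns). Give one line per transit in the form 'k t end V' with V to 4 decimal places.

Γ_L=0.333333, Γ_S=0.142857; launch V₁=2·150/350=0.857143
k=0 src: V=0.8571
k=1 load: inc=0.857143, refl=0.857143·0.333333=0.2857; V=0.000000+0.857143+0.285714=1.1429
k=2 src: inc=0.285714, refl=0.285714·0.142857=0.0408; V=0.857143+0.285714+0.040816=1.1837
k=3 load: inc=0.040816, refl=0.040816·0.333333=0.0136; V=1.142857+0.040816+0.013605=1.1973
k=4 src: inc=0.013605, refl=0.013605·0.142857=0.0019; V=1.183673+0.013605+0.001944=1.1992

0 0 source 0.8571
1 4 load 1.1429
2 8 source 1.1837
3 12 load 1.1973
4 16 source 1.1992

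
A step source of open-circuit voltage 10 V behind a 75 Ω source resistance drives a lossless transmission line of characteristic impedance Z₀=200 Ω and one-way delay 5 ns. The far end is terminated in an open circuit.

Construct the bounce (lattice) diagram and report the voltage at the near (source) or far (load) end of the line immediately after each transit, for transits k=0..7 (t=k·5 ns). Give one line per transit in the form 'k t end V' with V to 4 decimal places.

Γ_L=1.000000, Γ_S=-0.454545; launch V₁=10·200/275=7.272727
k=0 src: V=7.2727
k=1 load: inc=7.272727, refl=7.272727·1.000000=7.2727; V=0.000000+7.272727+7.272727=14.5455
k=2 src: inc=7.272727, refl=7.272727·-0.454545=-3.3058; V=7.272727+7.272727+-3.305785=11.2397
k=3 load: inc=-3.305785, refl=-3.305785·1.000000=-3.3058; V=14.545455+-3.305785+-3.305785=7.9339
k=4 src: inc=-3.305785, refl=-3.305785·-0.454545=1.5026; V=11.239669+-3.305785+1.502630=9.4365
k=5 load: inc=1.502630, refl=1.502630·1.000000=1.5026; V=7.933884+1.502630+1.502630=10.9391
k=6 src: inc=1.502630, refl=1.502630·-0.454545=-0.6830; V=9.436514+1.502630+-0.683013=10.2561
k=7 load: inc=-0.683013, refl=-0.683013·1.000000=-0.6830; V=10.939144+-0.683013+-0.683013=9.5731

0 0 source 7.2727
1 5 load 14.5455
2 10 source 11.2397
3 15 load 7.9339
4 20 source 9.4365
5 25 load 10.9391
6 30 source 10.2561
7 35 load 9.5731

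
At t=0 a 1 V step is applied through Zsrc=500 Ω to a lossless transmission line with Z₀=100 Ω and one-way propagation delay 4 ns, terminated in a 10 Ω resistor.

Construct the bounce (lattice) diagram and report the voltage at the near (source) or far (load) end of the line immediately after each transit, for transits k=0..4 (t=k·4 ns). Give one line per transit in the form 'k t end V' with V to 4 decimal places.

0 0 source 0.1667
1 4 load 0.0303
2 8 source -0.0606
3 12 load 0.0138
4 16 source 0.0634

Γ_L=-0.818182, Γ_S=0.666667; launch V₁=1·100/600=0.166667
k=0 src: V=0.1667
k=1 load: inc=0.166667, refl=0.166667·-0.818182=-0.1364; V=0.000000+0.166667+-0.136364=0.0303
k=2 src: inc=-0.136364, refl=-0.136364·0.666667=-0.0909; V=0.166667+-0.136364+-0.090909=-0.0606
k=3 load: inc=-0.090909, refl=-0.090909·-0.818182=0.0744; V=0.030303+-0.090909+0.074380=0.0138
k=4 src: inc=0.074380, refl=0.074380·0.666667=0.0496; V=-0.060606+0.074380+0.049587=0.0634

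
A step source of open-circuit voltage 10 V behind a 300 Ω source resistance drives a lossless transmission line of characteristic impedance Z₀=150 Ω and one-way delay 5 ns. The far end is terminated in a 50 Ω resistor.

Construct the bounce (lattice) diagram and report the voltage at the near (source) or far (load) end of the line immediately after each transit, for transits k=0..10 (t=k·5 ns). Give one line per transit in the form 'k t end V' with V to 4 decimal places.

Γ_L=-0.500000, Γ_S=0.333333; launch V₁=10·150/450=3.333333
k=0 src: V=3.3333
k=1 load: inc=3.333333, refl=3.333333·-0.500000=-1.6667; V=0.000000+3.333333+-1.666667=1.6667
k=2 src: inc=-1.666667, refl=-1.666667·0.333333=-0.5556; V=3.333333+-1.666667+-0.555556=1.1111
k=3 load: inc=-0.555556, refl=-0.555556·-0.500000=0.2778; V=1.666667+-0.555556+0.277778=1.3889
k=4 src: inc=0.277778, refl=0.277778·0.333333=0.0926; V=1.111111+0.277778+0.092593=1.4815
k=5 load: inc=0.092593, refl=0.092593·-0.500000=-0.0463; V=1.388889+0.092593+-0.046296=1.4352
k=6 src: inc=-0.046296, refl=-0.046296·0.333333=-0.0154; V=1.481481+-0.046296+-0.015432=1.4198
k=7 load: inc=-0.015432, refl=-0.015432·-0.500000=0.0077; V=1.435185+-0.015432+0.007716=1.4275
k=8 src: inc=0.007716, refl=0.007716·0.333333=0.0026; V=1.419753+0.007716+0.002572=1.4300
k=9 load: inc=0.002572, refl=0.002572·-0.500000=-0.0013; V=1.427469+0.002572+-0.001286=1.4288
k=10 src: inc=-0.001286, refl=-0.001286·0.333333=-0.0004; V=1.430041+-0.001286+-0.000429=1.4283

0 0 source 3.3333
1 5 load 1.6667
2 10 source 1.1111
3 15 load 1.3889
4 20 source 1.4815
5 25 load 1.4352
6 30 source 1.4198
7 35 load 1.4275
8 40 source 1.4300
9 45 load 1.4288
10 50 source 1.4283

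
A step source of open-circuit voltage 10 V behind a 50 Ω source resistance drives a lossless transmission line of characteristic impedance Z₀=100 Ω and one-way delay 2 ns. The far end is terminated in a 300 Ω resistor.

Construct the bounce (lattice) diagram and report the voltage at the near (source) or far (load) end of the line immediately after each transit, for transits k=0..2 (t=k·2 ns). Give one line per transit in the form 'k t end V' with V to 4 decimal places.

0 0 source 6.6667
1 2 load 10.0000
2 4 source 8.8889

Γ_L=0.500000, Γ_S=-0.333333; launch V₁=10·100/150=6.666667
k=0 src: V=6.6667
k=1 load: inc=6.666667, refl=6.666667·0.500000=3.3333; V=0.000000+6.666667+3.333333=10.0000
k=2 src: inc=3.333333, refl=3.333333·-0.333333=-1.1111; V=6.666667+3.333333+-1.111111=8.8889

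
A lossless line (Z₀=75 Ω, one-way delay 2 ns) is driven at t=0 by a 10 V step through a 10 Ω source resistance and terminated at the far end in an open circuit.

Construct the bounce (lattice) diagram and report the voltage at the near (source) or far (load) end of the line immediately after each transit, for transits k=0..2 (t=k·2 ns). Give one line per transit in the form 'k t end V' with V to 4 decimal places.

Γ_L=1.000000, Γ_S=-0.764706; launch V₁=10·75/85=8.823529
k=0 src: V=8.8235
k=1 load: inc=8.823529, refl=8.823529·1.000000=8.8235; V=0.000000+8.823529+8.823529=17.6471
k=2 src: inc=8.823529, refl=8.823529·-0.764706=-6.7474; V=8.823529+8.823529+-6.747405=10.8997

0 0 source 8.8235
1 2 load 17.6471
2 4 source 10.8997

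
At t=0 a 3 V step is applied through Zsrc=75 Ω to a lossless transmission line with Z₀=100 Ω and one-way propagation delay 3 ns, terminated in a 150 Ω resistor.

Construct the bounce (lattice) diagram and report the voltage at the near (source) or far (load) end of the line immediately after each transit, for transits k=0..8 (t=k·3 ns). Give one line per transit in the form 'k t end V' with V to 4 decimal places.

Γ_L=0.200000, Γ_S=-0.142857; launch V₁=3·100/175=1.714286
k=0 src: V=1.7143
k=1 load: inc=1.714286, refl=1.714286·0.200000=0.3429; V=0.000000+1.714286+0.342857=2.0571
k=2 src: inc=0.342857, refl=0.342857·-0.142857=-0.0490; V=1.714286+0.342857+-0.048980=2.0082
k=3 load: inc=-0.048980, refl=-0.048980·0.200000=-0.0098; V=2.057143+-0.048980+-0.009796=1.9984
k=4 src: inc=-0.009796, refl=-0.009796·-0.142857=0.0014; V=2.008163+-0.009796+0.001399=1.9998
k=5 load: inc=0.001399, refl=0.001399·0.200000=0.0003; V=1.998367+0.001399+0.000280=2.0000
k=6 src: inc=0.000280, refl=0.000280·-0.142857=-0.0000; V=1.999767+0.000280+-0.000040=2.0000
k=7 load: inc=-0.000040, refl=-0.000040·0.200000=-0.0000; V=2.000047+-0.000040+-0.000008=2.0000
k=8 src: inc=-0.000008, refl=-0.000008·-0.142857=0.0000; V=2.000007+-0.000008+0.000001=2.0000

0 0 source 1.7143
1 3 load 2.0571
2 6 source 2.0082
3 9 load 1.9984
4 12 source 1.9998
5 15 load 2.0000
6 18 source 2.0000
7 21 load 2.0000
8 24 source 2.0000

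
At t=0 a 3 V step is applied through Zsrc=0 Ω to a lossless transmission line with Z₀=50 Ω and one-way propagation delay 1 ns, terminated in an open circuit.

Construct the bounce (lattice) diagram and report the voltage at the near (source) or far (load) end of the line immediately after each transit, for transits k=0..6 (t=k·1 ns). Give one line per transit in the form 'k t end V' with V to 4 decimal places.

0 0 source 3.0000
1 1 load 6.0000
2 2 source 3.0000
3 3 load 0.0000
4 4 source 3.0000
5 5 load 6.0000
6 6 source 3.0000

Γ_L=1.000000, Γ_S=-1.000000; launch V₁=3·50/50=3.000000
k=0 src: V=3.0000
k=1 load: inc=3.000000, refl=3.000000·1.000000=3.0000; V=0.000000+3.000000+3.000000=6.0000
k=2 src: inc=3.000000, refl=3.000000·-1.000000=-3.0000; V=3.000000+3.000000+-3.000000=3.0000
k=3 load: inc=-3.000000, refl=-3.000000·1.000000=-3.0000; V=6.000000+-3.000000+-3.000000=0.0000
k=4 src: inc=-3.000000, refl=-3.000000·-1.000000=3.0000; V=3.000000+-3.000000+3.000000=3.0000
k=5 load: inc=3.000000, refl=3.000000·1.000000=3.0000; V=0.000000+3.000000+3.000000=6.0000
k=6 src: inc=3.000000, refl=3.000000·-1.000000=-3.0000; V=3.000000+3.000000+-3.000000=3.0000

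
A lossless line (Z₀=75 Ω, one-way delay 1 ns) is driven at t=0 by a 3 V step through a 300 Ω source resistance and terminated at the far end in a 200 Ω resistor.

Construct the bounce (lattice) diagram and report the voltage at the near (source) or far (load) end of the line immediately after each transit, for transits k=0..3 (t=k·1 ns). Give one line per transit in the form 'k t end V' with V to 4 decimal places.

Γ_L=0.454545, Γ_S=0.600000; launch V₁=3·75/375=0.600000
k=0 src: V=0.6000
k=1 load: inc=0.600000, refl=0.600000·0.454545=0.2727; V=0.000000+0.600000+0.272727=0.8727
k=2 src: inc=0.272727, refl=0.272727·0.600000=0.1636; V=0.600000+0.272727+0.163636=1.0364
k=3 load: inc=0.163636, refl=0.163636·0.454545=0.0744; V=0.872727+0.163636+0.074380=1.1107

0 0 source 0.6000
1 1 load 0.8727
2 2 source 1.0364
3 3 load 1.1107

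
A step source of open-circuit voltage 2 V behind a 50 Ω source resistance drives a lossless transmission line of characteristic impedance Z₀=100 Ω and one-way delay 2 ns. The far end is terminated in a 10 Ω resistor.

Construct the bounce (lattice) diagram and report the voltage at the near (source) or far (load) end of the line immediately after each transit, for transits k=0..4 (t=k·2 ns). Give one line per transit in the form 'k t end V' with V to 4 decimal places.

Γ_L=-0.818182, Γ_S=-0.333333; launch V₁=2·100/150=1.333333
k=0 src: V=1.3333
k=1 load: inc=1.333333, refl=1.333333·-0.818182=-1.0909; V=0.000000+1.333333+-1.090909=0.2424
k=2 src: inc=-1.090909, refl=-1.090909·-0.333333=0.3636; V=1.333333+-1.090909+0.363636=0.6061
k=3 load: inc=0.363636, refl=0.363636·-0.818182=-0.2975; V=0.242424+0.363636+-0.297521=0.3085
k=4 src: inc=-0.297521, refl=-0.297521·-0.333333=0.0992; V=0.606061+-0.297521+0.099174=0.4077

0 0 source 1.3333
1 2 load 0.2424
2 4 source 0.6061
3 6 load 0.3085
4 8 source 0.4077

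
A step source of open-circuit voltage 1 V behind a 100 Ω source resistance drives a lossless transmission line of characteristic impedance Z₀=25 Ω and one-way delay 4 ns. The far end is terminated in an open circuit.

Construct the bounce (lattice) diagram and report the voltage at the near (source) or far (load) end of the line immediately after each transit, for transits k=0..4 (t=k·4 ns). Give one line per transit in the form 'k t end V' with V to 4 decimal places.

0 0 source 0.2000
1 4 load 0.4000
2 8 source 0.5200
3 12 load 0.6400
4 16 source 0.7120

Γ_L=1.000000, Γ_S=0.600000; launch V₁=1·25/125=0.200000
k=0 src: V=0.2000
k=1 load: inc=0.200000, refl=0.200000·1.000000=0.2000; V=0.000000+0.200000+0.200000=0.4000
k=2 src: inc=0.200000, refl=0.200000·0.600000=0.1200; V=0.200000+0.200000+0.120000=0.5200
k=3 load: inc=0.120000, refl=0.120000·1.000000=0.1200; V=0.400000+0.120000+0.120000=0.6400
k=4 src: inc=0.120000, refl=0.120000·0.600000=0.0720; V=0.520000+0.120000+0.072000=0.7120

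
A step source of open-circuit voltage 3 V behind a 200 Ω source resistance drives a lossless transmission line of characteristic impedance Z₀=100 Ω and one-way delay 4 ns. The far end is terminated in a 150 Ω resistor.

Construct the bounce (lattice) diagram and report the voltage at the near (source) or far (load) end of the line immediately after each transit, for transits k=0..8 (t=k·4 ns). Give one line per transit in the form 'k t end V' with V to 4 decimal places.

Γ_L=0.200000, Γ_S=0.333333; launch V₁=3·100/300=1.000000
k=0 src: V=1.0000
k=1 load: inc=1.000000, refl=1.000000·0.200000=0.2000; V=0.000000+1.000000+0.200000=1.2000
k=2 src: inc=0.200000, refl=0.200000·0.333333=0.0667; V=1.000000+0.200000+0.066667=1.2667
k=3 load: inc=0.066667, refl=0.066667·0.200000=0.0133; V=1.200000+0.066667+0.013333=1.2800
k=4 src: inc=0.013333, refl=0.013333·0.333333=0.0044; V=1.266667+0.013333+0.004444=1.2844
k=5 load: inc=0.004444, refl=0.004444·0.200000=0.0009; V=1.280000+0.004444+0.000889=1.2853
k=6 src: inc=0.000889, refl=0.000889·0.333333=0.0003; V=1.284444+0.000889+0.000296=1.2856
k=7 load: inc=0.000296, refl=0.000296·0.200000=0.0001; V=1.285333+0.000296+0.000059=1.2857
k=8 src: inc=0.000059, refl=0.000059·0.333333=0.0000; V=1.285630+0.000059+0.000020=1.2857

0 0 source 1.0000
1 4 load 1.2000
2 8 source 1.2667
3 12 load 1.2800
4 16 source 1.2844
5 20 load 1.2853
6 24 source 1.2856
7 28 load 1.2857
8 32 source 1.2857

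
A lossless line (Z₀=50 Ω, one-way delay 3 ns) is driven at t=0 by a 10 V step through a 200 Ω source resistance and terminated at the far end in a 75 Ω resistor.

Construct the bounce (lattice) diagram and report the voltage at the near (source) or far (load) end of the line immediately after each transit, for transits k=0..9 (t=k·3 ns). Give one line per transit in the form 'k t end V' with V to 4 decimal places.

Γ_L=0.200000, Γ_S=0.600000; launch V₁=10·50/250=2.000000
k=0 src: V=2.0000
k=1 load: inc=2.000000, refl=2.000000·0.200000=0.4000; V=0.000000+2.000000+0.400000=2.4000
k=2 src: inc=0.400000, refl=0.400000·0.600000=0.2400; V=2.000000+0.400000+0.240000=2.6400
k=3 load: inc=0.240000, refl=0.240000·0.200000=0.0480; V=2.400000+0.240000+0.048000=2.6880
k=4 src: inc=0.048000, refl=0.048000·0.600000=0.0288; V=2.640000+0.048000+0.028800=2.7168
k=5 load: inc=0.028800, refl=0.028800·0.200000=0.0058; V=2.688000+0.028800+0.005760=2.7226
k=6 src: inc=0.005760, refl=0.005760·0.600000=0.0035; V=2.716800+0.005760+0.003456=2.7260
k=7 load: inc=0.003456, refl=0.003456·0.200000=0.0007; V=2.722560+0.003456+0.000691=2.7267
k=8 src: inc=0.000691, refl=0.000691·0.600000=0.0004; V=2.726016+0.000691+0.000415=2.7271
k=9 load: inc=0.000415, refl=0.000415·0.200000=0.0001; V=2.726707+0.000415+0.000083=2.7272

0 0 source 2.0000
1 3 load 2.4000
2 6 source 2.6400
3 9 load 2.6880
4 12 source 2.7168
5 15 load 2.7226
6 18 source 2.7260
7 21 load 2.7267
8 24 source 2.7271
9 27 load 2.7272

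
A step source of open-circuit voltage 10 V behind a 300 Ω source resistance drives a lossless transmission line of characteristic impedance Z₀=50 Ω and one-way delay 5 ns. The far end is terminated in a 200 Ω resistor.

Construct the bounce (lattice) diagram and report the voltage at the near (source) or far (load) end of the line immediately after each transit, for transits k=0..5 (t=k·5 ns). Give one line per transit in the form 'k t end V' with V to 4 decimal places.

0 0 source 1.4286
1 5 load 2.2857
2 10 source 2.8980
3 15 load 3.2653
4 20 source 3.5277
5 25 load 3.6851

Γ_L=0.600000, Γ_S=0.714286; launch V₁=10·50/350=1.428571
k=0 src: V=1.4286
k=1 load: inc=1.428571, refl=1.428571·0.600000=0.8571; V=0.000000+1.428571+0.857143=2.2857
k=2 src: inc=0.857143, refl=0.857143·0.714286=0.6122; V=1.428571+0.857143+0.612245=2.8980
k=3 load: inc=0.612245, refl=0.612245·0.600000=0.3673; V=2.285714+0.612245+0.367347=3.2653
k=4 src: inc=0.367347, refl=0.367347·0.714286=0.2624; V=2.897959+0.367347+0.262391=3.5277
k=5 load: inc=0.262391, refl=0.262391·0.600000=0.1574; V=3.265306+0.262391+0.157434=3.6851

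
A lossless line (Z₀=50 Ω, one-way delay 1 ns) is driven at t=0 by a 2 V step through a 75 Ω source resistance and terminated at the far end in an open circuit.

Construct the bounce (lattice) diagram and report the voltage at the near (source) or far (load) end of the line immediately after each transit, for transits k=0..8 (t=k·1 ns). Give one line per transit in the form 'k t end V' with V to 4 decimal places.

0 0 source 0.8000
1 1 load 1.6000
2 2 source 1.7600
3 3 load 1.9200
4 4 source 1.9520
5 5 load 1.9840
6 6 source 1.9904
7 7 load 1.9968
8 8 source 1.9981

Γ_L=1.000000, Γ_S=0.200000; launch V₁=2·50/125=0.800000
k=0 src: V=0.8000
k=1 load: inc=0.800000, refl=0.800000·1.000000=0.8000; V=0.000000+0.800000+0.800000=1.6000
k=2 src: inc=0.800000, refl=0.800000·0.200000=0.1600; V=0.800000+0.800000+0.160000=1.7600
k=3 load: inc=0.160000, refl=0.160000·1.000000=0.1600; V=1.600000+0.160000+0.160000=1.9200
k=4 src: inc=0.160000, refl=0.160000·0.200000=0.0320; V=1.760000+0.160000+0.032000=1.9520
k=5 load: inc=0.032000, refl=0.032000·1.000000=0.0320; V=1.920000+0.032000+0.032000=1.9840
k=6 src: inc=0.032000, refl=0.032000·0.200000=0.0064; V=1.952000+0.032000+0.006400=1.9904
k=7 load: inc=0.006400, refl=0.006400·1.000000=0.0064; V=1.984000+0.006400+0.006400=1.9968
k=8 src: inc=0.006400, refl=0.006400·0.200000=0.0013; V=1.990400+0.006400+0.001280=1.9981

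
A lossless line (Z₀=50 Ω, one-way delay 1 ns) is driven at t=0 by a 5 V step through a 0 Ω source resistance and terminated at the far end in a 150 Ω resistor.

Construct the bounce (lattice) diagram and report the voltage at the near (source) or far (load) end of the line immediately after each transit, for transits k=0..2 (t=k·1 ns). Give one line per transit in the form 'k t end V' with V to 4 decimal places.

0 0 source 5.0000
1 1 load 7.5000
2 2 source 5.0000

Γ_L=0.500000, Γ_S=-1.000000; launch V₁=5·50/50=5.000000
k=0 src: V=5.0000
k=1 load: inc=5.000000, refl=5.000000·0.500000=2.5000; V=0.000000+5.000000+2.500000=7.5000
k=2 src: inc=2.500000, refl=2.500000·-1.000000=-2.5000; V=5.000000+2.500000+-2.500000=5.0000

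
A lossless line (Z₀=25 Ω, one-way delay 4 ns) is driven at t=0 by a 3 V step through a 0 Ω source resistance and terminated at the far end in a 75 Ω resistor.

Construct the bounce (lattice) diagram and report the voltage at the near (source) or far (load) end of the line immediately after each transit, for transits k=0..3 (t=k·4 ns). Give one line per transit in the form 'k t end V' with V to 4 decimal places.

Γ_L=0.500000, Γ_S=-1.000000; launch V₁=3·25/25=3.000000
k=0 src: V=3.0000
k=1 load: inc=3.000000, refl=3.000000·0.500000=1.5000; V=0.000000+3.000000+1.500000=4.5000
k=2 src: inc=1.500000, refl=1.500000·-1.000000=-1.5000; V=3.000000+1.500000+-1.500000=3.0000
k=3 load: inc=-1.500000, refl=-1.500000·0.500000=-0.7500; V=4.500000+-1.500000+-0.750000=2.2500

0 0 source 3.0000
1 4 load 4.5000
2 8 source 3.0000
3 12 load 2.2500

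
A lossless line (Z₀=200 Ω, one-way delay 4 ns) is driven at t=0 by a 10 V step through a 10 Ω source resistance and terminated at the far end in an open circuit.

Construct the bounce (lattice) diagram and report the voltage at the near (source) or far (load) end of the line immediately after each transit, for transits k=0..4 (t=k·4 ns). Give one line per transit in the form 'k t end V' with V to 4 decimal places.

Γ_L=1.000000, Γ_S=-0.904762; launch V₁=10·200/210=9.523810
k=0 src: V=9.5238
k=1 load: inc=9.523810, refl=9.523810·1.000000=9.5238; V=0.000000+9.523810+9.523810=19.0476
k=2 src: inc=9.523810, refl=9.523810·-0.904762=-8.6168; V=9.523810+9.523810+-8.616780=10.4308
k=3 load: inc=-8.616780, refl=-8.616780·1.000000=-8.6168; V=19.047619+-8.616780+-8.616780=1.8141
k=4 src: inc=-8.616780, refl=-8.616780·-0.904762=7.7961; V=10.430839+-8.616780+7.796134=9.6102

0 0 source 9.5238
1 4 load 19.0476
2 8 source 10.4308
3 12 load 1.8141
4 16 source 9.6102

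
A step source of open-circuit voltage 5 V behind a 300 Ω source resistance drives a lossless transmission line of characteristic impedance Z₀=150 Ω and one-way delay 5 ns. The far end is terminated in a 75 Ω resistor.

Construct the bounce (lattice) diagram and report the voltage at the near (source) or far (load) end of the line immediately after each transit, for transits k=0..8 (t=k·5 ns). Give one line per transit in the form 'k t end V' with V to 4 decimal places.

0 0 source 1.6667
1 5 load 1.1111
2 10 source 0.9259
3 15 load 0.9877
4 20 source 1.0082
5 25 load 1.0014
6 30 source 0.9991
7 35 load 0.9998
8 40 source 1.0001

Γ_L=-0.333333, Γ_S=0.333333; launch V₁=5·150/450=1.666667
k=0 src: V=1.6667
k=1 load: inc=1.666667, refl=1.666667·-0.333333=-0.5556; V=0.000000+1.666667+-0.555556=1.1111
k=2 src: inc=-0.555556, refl=-0.555556·0.333333=-0.1852; V=1.666667+-0.555556+-0.185185=0.9259
k=3 load: inc=-0.185185, refl=-0.185185·-0.333333=0.0617; V=1.111111+-0.185185+0.061728=0.9877
k=4 src: inc=0.061728, refl=0.061728·0.333333=0.0206; V=0.925926+0.061728+0.020576=1.0082
k=5 load: inc=0.020576, refl=0.020576·-0.333333=-0.0069; V=0.987654+0.020576+-0.006859=1.0014
k=6 src: inc=-0.006859, refl=-0.006859·0.333333=-0.0023; V=1.008230+-0.006859+-0.002286=0.9991
k=7 load: inc=-0.002286, refl=-0.002286·-0.333333=0.0008; V=1.001372+-0.002286+0.000762=0.9998
k=8 src: inc=0.000762, refl=0.000762·0.333333=0.0003; V=0.999086+0.000762+0.000254=1.0001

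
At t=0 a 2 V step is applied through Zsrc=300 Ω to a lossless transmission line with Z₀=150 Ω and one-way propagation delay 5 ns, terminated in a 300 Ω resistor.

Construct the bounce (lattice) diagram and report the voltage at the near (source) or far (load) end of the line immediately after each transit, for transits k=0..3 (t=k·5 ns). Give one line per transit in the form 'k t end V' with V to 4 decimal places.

Γ_L=0.333333, Γ_S=0.333333; launch V₁=2·150/450=0.666667
k=0 src: V=0.6667
k=1 load: inc=0.666667, refl=0.666667·0.333333=0.2222; V=0.000000+0.666667+0.222222=0.8889
k=2 src: inc=0.222222, refl=0.222222·0.333333=0.0741; V=0.666667+0.222222+0.074074=0.9630
k=3 load: inc=0.074074, refl=0.074074·0.333333=0.0247; V=0.888889+0.074074+0.024691=0.9877

0 0 source 0.6667
1 5 load 0.8889
2 10 source 0.9630
3 15 load 0.9877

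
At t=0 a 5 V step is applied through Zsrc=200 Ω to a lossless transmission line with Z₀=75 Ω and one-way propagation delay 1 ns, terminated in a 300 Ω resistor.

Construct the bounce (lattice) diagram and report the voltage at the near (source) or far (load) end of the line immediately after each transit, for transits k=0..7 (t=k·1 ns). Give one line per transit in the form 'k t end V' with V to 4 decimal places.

0 0 source 1.3636
1 1 load 2.1818
2 2 source 2.5537
3 3 load 2.7769
4 4 source 2.8783
5 5 load 2.9391
6 6 source 2.9668
7 7 load 2.9834

Γ_L=0.600000, Γ_S=0.454545; launch V₁=5·75/275=1.363636
k=0 src: V=1.3636
k=1 load: inc=1.363636, refl=1.363636·0.600000=0.8182; V=0.000000+1.363636+0.818182=2.1818
k=2 src: inc=0.818182, refl=0.818182·0.454545=0.3719; V=1.363636+0.818182+0.371901=2.5537
k=3 load: inc=0.371901, refl=0.371901·0.600000=0.2231; V=2.181818+0.371901+0.223140=2.7769
k=4 src: inc=0.223140, refl=0.223140·0.454545=0.1014; V=2.553719+0.223140+0.101427=2.8783
k=5 load: inc=0.101427, refl=0.101427·0.600000=0.0609; V=2.776860+0.101427+0.060856=2.9391
k=6 src: inc=0.060856, refl=0.060856·0.454545=0.0277; V=2.878287+0.060856+0.027662=2.9668
k=7 load: inc=0.027662, refl=0.027662·0.600000=0.0166; V=2.939144+0.027662+0.016597=2.9834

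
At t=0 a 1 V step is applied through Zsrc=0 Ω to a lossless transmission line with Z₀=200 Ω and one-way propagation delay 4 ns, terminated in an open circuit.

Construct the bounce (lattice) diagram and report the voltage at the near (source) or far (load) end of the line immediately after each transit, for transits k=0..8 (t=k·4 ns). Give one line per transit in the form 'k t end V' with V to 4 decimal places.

0 0 source 1.0000
1 4 load 2.0000
2 8 source 1.0000
3 12 load 0.0000
4 16 source 1.0000
5 20 load 2.0000
6 24 source 1.0000
7 28 load 0.0000
8 32 source 1.0000

Γ_L=1.000000, Γ_S=-1.000000; launch V₁=1·200/200=1.000000
k=0 src: V=1.0000
k=1 load: inc=1.000000, refl=1.000000·1.000000=1.0000; V=0.000000+1.000000+1.000000=2.0000
k=2 src: inc=1.000000, refl=1.000000·-1.000000=-1.0000; V=1.000000+1.000000+-1.000000=1.0000
k=3 load: inc=-1.000000, refl=-1.000000·1.000000=-1.0000; V=2.000000+-1.000000+-1.000000=0.0000
k=4 src: inc=-1.000000, refl=-1.000000·-1.000000=1.0000; V=1.000000+-1.000000+1.000000=1.0000
k=5 load: inc=1.000000, refl=1.000000·1.000000=1.0000; V=0.000000+1.000000+1.000000=2.0000
k=6 src: inc=1.000000, refl=1.000000·-1.000000=-1.0000; V=1.000000+1.000000+-1.000000=1.0000
k=7 load: inc=-1.000000, refl=-1.000000·1.000000=-1.0000; V=2.000000+-1.000000+-1.000000=0.0000
k=8 src: inc=-1.000000, refl=-1.000000·-1.000000=1.0000; V=1.000000+-1.000000+1.000000=1.0000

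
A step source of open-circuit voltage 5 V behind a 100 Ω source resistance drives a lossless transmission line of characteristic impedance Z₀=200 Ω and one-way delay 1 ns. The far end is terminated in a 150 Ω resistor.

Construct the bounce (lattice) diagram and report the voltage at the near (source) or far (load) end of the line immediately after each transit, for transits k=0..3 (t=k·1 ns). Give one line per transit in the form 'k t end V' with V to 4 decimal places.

Γ_L=-0.142857, Γ_S=-0.333333; launch V₁=5·200/300=3.333333
k=0 src: V=3.3333
k=1 load: inc=3.333333, refl=3.333333·-0.142857=-0.4762; V=0.000000+3.333333+-0.476190=2.8571
k=2 src: inc=-0.476190, refl=-0.476190·-0.333333=0.1587; V=3.333333+-0.476190+0.158730=3.0159
k=3 load: inc=0.158730, refl=0.158730·-0.142857=-0.0227; V=2.857143+0.158730+-0.022676=2.9932

0 0 source 3.3333
1 1 load 2.8571
2 2 source 3.0159
3 3 load 2.9932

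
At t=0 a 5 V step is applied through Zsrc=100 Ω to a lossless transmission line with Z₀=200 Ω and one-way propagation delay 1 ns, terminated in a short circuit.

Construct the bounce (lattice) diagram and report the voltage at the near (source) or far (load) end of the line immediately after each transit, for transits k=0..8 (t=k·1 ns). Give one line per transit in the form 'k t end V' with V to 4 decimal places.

0 0 source 3.3333
1 1 load 0.0000
2 2 source 1.1111
3 3 load 0.0000
4 4 source 0.3704
5 5 load 0.0000
6 6 source 0.1235
7 7 load 0.0000
8 8 source 0.0412

Γ_L=-1.000000, Γ_S=-0.333333; launch V₁=5·200/300=3.333333
k=0 src: V=3.3333
k=1 load: inc=3.333333, refl=3.333333·-1.000000=-3.3333; V=0.000000+3.333333+-3.333333=0.0000
k=2 src: inc=-3.333333, refl=-3.333333·-0.333333=1.1111; V=3.333333+-3.333333+1.111111=1.1111
k=3 load: inc=1.111111, refl=1.111111·-1.000000=-1.1111; V=0.000000+1.111111+-1.111111=0.0000
k=4 src: inc=-1.111111, refl=-1.111111·-0.333333=0.3704; V=1.111111+-1.111111+0.370370=0.3704
k=5 load: inc=0.370370, refl=0.370370·-1.000000=-0.3704; V=0.000000+0.370370+-0.370370=0.0000
k=6 src: inc=-0.370370, refl=-0.370370·-0.333333=0.1235; V=0.370370+-0.370370+0.123457=0.1235
k=7 load: inc=0.123457, refl=0.123457·-1.000000=-0.1235; V=0.000000+0.123457+-0.123457=0.0000
k=8 src: inc=-0.123457, refl=-0.123457·-0.333333=0.0412; V=0.123457+-0.123457+0.041152=0.0412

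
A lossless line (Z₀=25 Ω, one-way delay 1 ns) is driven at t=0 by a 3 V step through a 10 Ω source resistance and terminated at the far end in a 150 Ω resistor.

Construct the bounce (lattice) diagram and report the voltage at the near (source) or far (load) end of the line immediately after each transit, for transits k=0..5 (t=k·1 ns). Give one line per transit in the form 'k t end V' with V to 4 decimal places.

0 0 source 2.1429
1 1 load 3.6735
2 2 source 3.0175
3 3 load 2.5489
4 4 source 2.7497
5 5 load 2.8932

Γ_L=0.714286, Γ_S=-0.428571; launch V₁=3·25/35=2.142857
k=0 src: V=2.1429
k=1 load: inc=2.142857, refl=2.142857·0.714286=1.5306; V=0.000000+2.142857+1.530612=3.6735
k=2 src: inc=1.530612, refl=1.530612·-0.428571=-0.6560; V=2.142857+1.530612+-0.655977=3.0175
k=3 load: inc=-0.655977, refl=-0.655977·0.714286=-0.4686; V=3.673469+-0.655977+-0.468555=2.5489
k=4 src: inc=-0.468555, refl=-0.468555·-0.428571=0.2008; V=3.017493+-0.468555+0.200809=2.7497
k=5 load: inc=0.200809, refl=0.200809·0.714286=0.1434; V=2.548938+0.200809+0.143435=2.8932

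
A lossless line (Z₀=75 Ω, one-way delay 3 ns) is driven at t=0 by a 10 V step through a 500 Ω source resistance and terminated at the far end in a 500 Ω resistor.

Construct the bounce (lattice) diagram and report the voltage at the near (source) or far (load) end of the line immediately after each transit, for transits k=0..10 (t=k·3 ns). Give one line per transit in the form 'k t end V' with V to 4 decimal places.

0 0 source 1.3043
1 3 load 2.2684
2 6 source 2.9810
3 9 load 3.5077
4 12 source 3.8970
5 15 load 4.1847
6 18 source 4.3974
7 21 load 4.5546
8 24 source 4.6708
9 27 load 4.7567
10 30 source 4.8202

Γ_L=0.739130, Γ_S=0.739130; launch V₁=10·75/575=1.304348
k=0 src: V=1.3043
k=1 load: inc=1.304348, refl=1.304348·0.739130=0.9641; V=0.000000+1.304348+0.964083=2.2684
k=2 src: inc=0.964083, refl=0.964083·0.739130=0.7126; V=1.304348+0.964083+0.712583=2.9810
k=3 load: inc=0.712583, refl=0.712583·0.739130=0.5267; V=2.268431+0.712583+0.526692=3.5077
k=4 src: inc=0.526692, refl=0.526692·0.739130=0.3893; V=2.981014+0.526692+0.389294=3.8970
k=5 load: inc=0.389294, refl=0.389294·0.739130=0.2877; V=3.507706+0.389294+0.287739=4.1847
k=6 src: inc=0.287739, refl=0.287739·0.739130=0.2127; V=3.897000+0.287739+0.212677=4.3974
k=7 load: inc=0.212677, refl=0.212677·0.739130=0.1572; V=4.184739+0.212677+0.157196=4.5546
k=8 src: inc=0.157196, refl=0.157196·0.739130=0.1162; V=4.397416+0.157196+0.116188=4.6708
k=9 load: inc=0.116188, refl=0.116188·0.739130=0.0859; V=4.554612+0.116188+0.085878=4.7567
k=10 src: inc=0.085878, refl=0.085878·0.739130=0.0635; V=4.670800+0.085878+0.063475=4.8202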